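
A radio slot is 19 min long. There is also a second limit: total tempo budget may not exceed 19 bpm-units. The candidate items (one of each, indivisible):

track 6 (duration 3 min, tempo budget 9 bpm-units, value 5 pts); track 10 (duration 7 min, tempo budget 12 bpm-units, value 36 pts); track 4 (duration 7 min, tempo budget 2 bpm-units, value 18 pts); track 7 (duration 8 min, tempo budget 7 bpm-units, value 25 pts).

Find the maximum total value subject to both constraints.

Feasible sets respecting both limits:
- track 10+track 7: duration 15, tempo budget 19, value 61
- track 10+track 4: duration 14, tempo budget 14, value 54
- track 6+track 4+track 7: duration 18, tempo budget 18, value 48
- track 4+track 7: duration 15, tempo budget 9, value 43
Best: 61 pts.

61 pts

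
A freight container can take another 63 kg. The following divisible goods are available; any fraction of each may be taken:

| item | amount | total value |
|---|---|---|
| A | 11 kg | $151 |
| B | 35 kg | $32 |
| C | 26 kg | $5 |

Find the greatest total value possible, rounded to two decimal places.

186.27

Take in order of value per unit:
- A (151/11 per unit): all 11 → value 151, running total 151.00
- B (32/35 per unit): all 35 → value 32, running total 183.00
- C (5/26 per unit): 17 of 26 → value 17×5/26 = 3.2692, running total 186.27
Total 186.27.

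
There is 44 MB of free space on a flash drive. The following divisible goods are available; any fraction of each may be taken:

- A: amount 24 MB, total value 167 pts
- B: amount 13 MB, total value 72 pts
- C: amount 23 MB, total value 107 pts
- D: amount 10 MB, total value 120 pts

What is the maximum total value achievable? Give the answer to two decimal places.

Take in order of value per unit:
- D (120/10 per unit): all 10 → value 120, running total 120.00
- A (167/24 per unit): all 24 → value 167, running total 287.00
- B (72/13 per unit): 10 of 13 → value 10×72/13 = 55.3846, running total 342.38
Total 342.38.

342.38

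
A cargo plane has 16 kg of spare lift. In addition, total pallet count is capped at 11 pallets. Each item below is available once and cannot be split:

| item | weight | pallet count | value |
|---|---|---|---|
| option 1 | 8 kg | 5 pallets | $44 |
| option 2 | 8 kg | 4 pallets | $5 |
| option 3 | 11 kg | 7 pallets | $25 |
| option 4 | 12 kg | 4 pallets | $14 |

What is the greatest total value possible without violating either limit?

$49

Feasible sets respecting both limits:
- option 1+option 2: weight 16, pallet count 9, value 49
- option 1: weight 8, pallet count 5, value 44
- option 3: weight 11, pallet count 7, value 25
Best: $49.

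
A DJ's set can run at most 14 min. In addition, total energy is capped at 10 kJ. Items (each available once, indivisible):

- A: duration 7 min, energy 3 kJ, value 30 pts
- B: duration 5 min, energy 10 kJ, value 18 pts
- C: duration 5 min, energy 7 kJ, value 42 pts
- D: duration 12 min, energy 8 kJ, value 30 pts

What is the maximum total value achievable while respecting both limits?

Feasible sets respecting both limits:
- A+C: duration 12, energy 10, value 72
- C: duration 5, energy 7, value 42
- A: duration 7, energy 3, value 30
- D: duration 12, energy 8, value 30
Best: 72 pts.

72 pts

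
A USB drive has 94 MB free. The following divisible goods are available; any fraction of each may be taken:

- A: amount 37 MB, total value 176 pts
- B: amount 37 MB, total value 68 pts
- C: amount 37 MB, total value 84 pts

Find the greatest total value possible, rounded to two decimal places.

296.76

Take in order of value per unit:
- A (176/37 per unit): all 37 → value 176, running total 176.00
- C (84/37 per unit): all 37 → value 84, running total 260.00
- B (68/37 per unit): 20 of 37 → value 20×68/37 = 36.7568, running total 296.76
Total 296.76.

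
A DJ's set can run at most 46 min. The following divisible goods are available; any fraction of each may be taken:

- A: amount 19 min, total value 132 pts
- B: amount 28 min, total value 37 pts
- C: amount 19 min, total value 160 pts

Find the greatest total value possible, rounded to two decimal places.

Take in order of value per unit:
- C (160/19 per unit): all 19 → value 160, running total 160.00
- A (132/19 per unit): all 19 → value 132, running total 292.00
- B (37/28 per unit): 8 of 28 → value 8×37/28 = 10.5714, running total 302.57
Total 302.57.

302.57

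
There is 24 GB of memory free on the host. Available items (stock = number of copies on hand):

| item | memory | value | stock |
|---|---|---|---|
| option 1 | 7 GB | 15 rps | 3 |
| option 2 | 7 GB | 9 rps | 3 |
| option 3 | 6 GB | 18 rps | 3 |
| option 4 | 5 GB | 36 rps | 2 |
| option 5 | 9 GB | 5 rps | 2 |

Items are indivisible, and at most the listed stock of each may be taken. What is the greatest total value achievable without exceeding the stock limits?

108 rps

Best selections within memory 24 and stock limits:
- 2×option 3 + 2×option 4: memory 22, value 108
- 1×option 1 + 1×option 3 + 2×option 4: memory 23, value 105
Best: 108 rps.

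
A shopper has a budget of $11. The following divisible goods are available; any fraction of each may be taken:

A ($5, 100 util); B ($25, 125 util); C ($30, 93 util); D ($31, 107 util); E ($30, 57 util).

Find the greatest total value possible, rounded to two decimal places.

Take in order of value per unit:
- A (100/5 per unit): all 5 → value 100, running total 100.00
- B (125/25 per unit): 6 of 25 → value 6×125/25 = 30.0000, running total 130.00
Total 130.00.

130.00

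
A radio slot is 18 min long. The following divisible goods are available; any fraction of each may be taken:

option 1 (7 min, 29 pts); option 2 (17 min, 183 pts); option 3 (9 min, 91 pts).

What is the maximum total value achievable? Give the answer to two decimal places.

193.11

Take in order of value per unit:
- option 2 (183/17 per unit): all 17 → value 183, running total 183.00
- option 3 (91/9 per unit): 1 of 9 → value 1×91/9 = 10.1111, running total 193.11
Total 193.11.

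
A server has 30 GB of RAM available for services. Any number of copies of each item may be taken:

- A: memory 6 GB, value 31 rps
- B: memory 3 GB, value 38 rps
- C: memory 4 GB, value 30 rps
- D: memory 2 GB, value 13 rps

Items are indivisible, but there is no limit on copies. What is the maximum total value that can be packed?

Best value-per-unit is B at 38/3, and filling with it alone uses memory 10×3=30. No mix of the others beats 10×38 = 380.

380 rps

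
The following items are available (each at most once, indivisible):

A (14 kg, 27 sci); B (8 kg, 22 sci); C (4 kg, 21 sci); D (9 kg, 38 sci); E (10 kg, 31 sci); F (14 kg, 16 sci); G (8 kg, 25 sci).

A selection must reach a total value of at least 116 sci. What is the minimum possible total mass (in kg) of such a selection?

35

Subsets with value ≥ 116, sorted by total mass:
- B+D+E+G: mass 35, value 116
- A+C+D+E: mass 37, value 117
- B+C+D+E+G: mass 39, value 137
- A+D+E+G: mass 41, value 121
Minimum mass: 35 kg.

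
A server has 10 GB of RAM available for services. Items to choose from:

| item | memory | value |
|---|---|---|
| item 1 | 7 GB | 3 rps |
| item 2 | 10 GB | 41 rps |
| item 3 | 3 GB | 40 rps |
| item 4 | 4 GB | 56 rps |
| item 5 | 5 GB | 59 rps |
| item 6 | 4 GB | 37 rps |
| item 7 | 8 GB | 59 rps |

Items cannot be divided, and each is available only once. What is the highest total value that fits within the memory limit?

Check high-value combinations within 10 GB:
- item 4+item 5: memory 4+5=9, value 56+59=115
- item 3+item 5: memory 3+5=8, value 40+59=99
- item 3+item 4: memory 3+4=7, value 40+56=96
- item 5+item 6: memory 5+4=9, value 59+37=96
Best: 115 rps.

115 rps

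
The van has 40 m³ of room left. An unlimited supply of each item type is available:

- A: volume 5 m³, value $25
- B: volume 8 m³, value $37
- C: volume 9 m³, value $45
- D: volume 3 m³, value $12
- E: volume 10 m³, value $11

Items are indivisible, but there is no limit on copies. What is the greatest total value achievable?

$200

Best value-per-unit is A at 25/5, and filling with it alone uses volume 8×5=40. No mix of the others beats 8×25 = 200.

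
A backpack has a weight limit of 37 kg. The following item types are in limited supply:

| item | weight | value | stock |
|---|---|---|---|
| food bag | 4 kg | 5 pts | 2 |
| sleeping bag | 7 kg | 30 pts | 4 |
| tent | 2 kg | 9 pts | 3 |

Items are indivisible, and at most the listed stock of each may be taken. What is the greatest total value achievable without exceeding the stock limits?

147 pts

Best selections within weight 37 and stock limits:
- 4×sleeping bag + 3×tent: weight 34, value 147
- 1×food bag + 4×sleeping bag + 2×tent: weight 36, value 143
- 4×sleeping bag + 2×tent: weight 32, value 138
- 1×food bag + 4×sleeping bag + 1×tent: weight 34, value 134
Best: 147 pts.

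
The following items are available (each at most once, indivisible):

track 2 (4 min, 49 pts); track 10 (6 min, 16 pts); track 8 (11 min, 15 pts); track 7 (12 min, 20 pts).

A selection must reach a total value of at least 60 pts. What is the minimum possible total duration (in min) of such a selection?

10

Subsets with value ≥ 60, sorted by total duration:
- track 2+track 10: duration 10, value 65
- track 2+track 8: duration 15, value 64
- track 2+track 7: duration 16, value 69
- track 2+track 10+track 8: duration 21, value 80
Minimum duration: 10 min.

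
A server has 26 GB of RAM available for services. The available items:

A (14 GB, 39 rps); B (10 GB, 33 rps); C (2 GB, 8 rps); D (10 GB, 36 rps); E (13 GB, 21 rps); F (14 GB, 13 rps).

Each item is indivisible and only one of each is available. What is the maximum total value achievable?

83 rps

This is a 0/1 knapsack; check combinations near the capacity.
- A+C+D: memory 14+2+10=26, value 39+8+36=83
- A+B+C: memory 14+10+2=26, value 39+33+8=80
- B+C+D: memory 10+2+10=22, value 33+8+36=77
- A+D: memory 14+10=24, value 39+36=75
Best: 83 rps.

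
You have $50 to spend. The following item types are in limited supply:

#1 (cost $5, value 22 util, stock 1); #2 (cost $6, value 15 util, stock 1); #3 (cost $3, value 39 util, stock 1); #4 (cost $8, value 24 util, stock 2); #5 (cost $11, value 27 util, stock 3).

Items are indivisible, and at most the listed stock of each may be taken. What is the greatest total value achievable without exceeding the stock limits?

Top feasible selections:
- 1×#1 + 1×#3 + 1×#4 + 3×#5: cost 49, value 166
- 1×#1 + 1×#3 + 2×#4 + 2×#5: cost 46, value 163
- 1×#2 + 1×#3 + 1×#4 + 3×#5: cost 50, value 159
Best: 166 util.

166 util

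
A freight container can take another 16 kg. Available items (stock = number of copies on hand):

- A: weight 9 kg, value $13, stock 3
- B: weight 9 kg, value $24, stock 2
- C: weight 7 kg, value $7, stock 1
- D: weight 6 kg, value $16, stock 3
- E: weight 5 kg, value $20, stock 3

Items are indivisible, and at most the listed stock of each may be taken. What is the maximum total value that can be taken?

$60

Best selections within weight 16 and stock limits:
- 3×E: weight 15, value 60
- 1×D + 2×E: weight 16, value 56
- 1×B + 1×E: weight 14, value 44
Best: $60.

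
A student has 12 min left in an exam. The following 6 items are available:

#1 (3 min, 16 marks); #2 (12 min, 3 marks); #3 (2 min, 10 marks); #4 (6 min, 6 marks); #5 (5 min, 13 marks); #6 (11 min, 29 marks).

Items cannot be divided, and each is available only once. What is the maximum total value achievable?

39 marks

Check high-value combinations within 12 min:
- #1+#3+#5: time 3+2+5=10, value 16+10+13=39
- #1+#3+#4: time 3+2+6=11, value 16+10+6=32
- #1+#5: time 3+5=8, value 16+13=29
- #6: time 11, value 29
Best: 39 marks.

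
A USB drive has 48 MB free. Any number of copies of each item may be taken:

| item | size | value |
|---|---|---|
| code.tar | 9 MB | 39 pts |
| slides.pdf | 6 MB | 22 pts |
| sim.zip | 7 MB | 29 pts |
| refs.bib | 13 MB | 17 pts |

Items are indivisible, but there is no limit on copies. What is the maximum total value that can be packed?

Best value-per-unit is code.tar at 39/9; filling with it alone gives 5×39 = 195.
Optimal mix: 3×code.tar + 3×sim.zip → size 48, value 204.

204 pts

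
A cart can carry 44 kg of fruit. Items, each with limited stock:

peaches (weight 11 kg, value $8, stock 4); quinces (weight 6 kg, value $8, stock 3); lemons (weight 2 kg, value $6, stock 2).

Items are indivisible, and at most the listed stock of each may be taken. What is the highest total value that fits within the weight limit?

Best selections within weight 44 and stock limits:
- 2×peaches + 3×quinces + 2×lemons: weight 44, value 52
- 2×peaches + 3×quinces + 1×lemons: weight 42, value 46
Best: $52.

$52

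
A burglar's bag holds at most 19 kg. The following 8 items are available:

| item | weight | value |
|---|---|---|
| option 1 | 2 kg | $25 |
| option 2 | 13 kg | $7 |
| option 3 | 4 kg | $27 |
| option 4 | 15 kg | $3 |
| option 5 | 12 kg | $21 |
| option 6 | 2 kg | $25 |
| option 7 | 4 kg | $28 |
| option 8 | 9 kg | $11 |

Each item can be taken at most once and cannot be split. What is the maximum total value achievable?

Check high-value combinations within 19 kg:
- option 1+option 3+option 6+option 7: weight 2+4+2+4=12, value 25+27+25+28=105
- option 1+option 3+option 7+option 8: weight 2+4+4+9=19, value 25+27+28+11=91
- option 3+option 6+option 7+option 8: weight 4+2+4+9=19, value 27+25+28+11=91
Best: $105.

$105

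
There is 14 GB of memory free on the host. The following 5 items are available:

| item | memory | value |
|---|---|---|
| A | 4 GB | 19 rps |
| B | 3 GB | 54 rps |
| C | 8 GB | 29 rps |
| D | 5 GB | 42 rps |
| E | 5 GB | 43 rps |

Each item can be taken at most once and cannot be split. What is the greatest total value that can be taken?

This is a 0/1 knapsack; check combinations near the capacity.
- B+D+E: memory 3+5+5=13, value 54+42+43=139
- A+B+E: memory 4+3+5=12, value 19+54+43=116
- A+B+D: memory 4+3+5=12, value 19+54+42=115
Best: 139 rps.

139 rps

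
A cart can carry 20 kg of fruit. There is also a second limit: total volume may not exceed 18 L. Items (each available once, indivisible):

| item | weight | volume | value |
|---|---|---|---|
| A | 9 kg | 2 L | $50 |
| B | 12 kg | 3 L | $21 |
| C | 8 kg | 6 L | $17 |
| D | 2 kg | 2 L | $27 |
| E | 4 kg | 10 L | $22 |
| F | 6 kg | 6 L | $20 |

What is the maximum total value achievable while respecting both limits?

Feasible sets respecting both limits:
- A+D+E: weight 15, volume 14, value 99
- A+D+F: weight 17, volume 10, value 97
- A+C+D: weight 19, volume 10, value 94
Best: $99.

$99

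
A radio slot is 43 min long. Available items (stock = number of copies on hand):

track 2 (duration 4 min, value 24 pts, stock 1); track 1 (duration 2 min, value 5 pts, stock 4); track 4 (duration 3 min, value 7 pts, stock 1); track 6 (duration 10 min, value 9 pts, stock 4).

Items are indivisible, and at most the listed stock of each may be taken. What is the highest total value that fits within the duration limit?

Top feasible selections:
- 1×track 2 + 3×track 1 + 1×track 4 + 3×track 6: duration 43, value 73
- 1×track 2 + 4×track 1 + 3×track 6: duration 42, value 71
- 1×track 2 + 4×track 1 + 1×track 4 + 2×track 6: duration 35, value 69
- 1×track 2 + 2×track 1 + 1×track 4 + 3×track 6: duration 41, value 68
Best: 73 pts.

73 pts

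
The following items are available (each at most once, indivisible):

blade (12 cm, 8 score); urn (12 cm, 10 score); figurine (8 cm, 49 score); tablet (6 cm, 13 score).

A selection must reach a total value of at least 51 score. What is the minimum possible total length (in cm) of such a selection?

Subsets with value ≥ 51, sorted by total length:
- figurine+tablet: length 14, value 62
- urn+figurine: length 20, value 59
Minimum length: 14 cm.

14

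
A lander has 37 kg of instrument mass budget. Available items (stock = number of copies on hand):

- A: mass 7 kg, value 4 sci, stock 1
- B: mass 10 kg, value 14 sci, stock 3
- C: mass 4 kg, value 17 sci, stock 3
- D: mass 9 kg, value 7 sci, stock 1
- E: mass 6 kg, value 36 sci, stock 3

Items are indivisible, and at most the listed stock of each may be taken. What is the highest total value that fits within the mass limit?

163 sci

Top feasible selections:
- 1×A + 3×C + 3×E: mass 37, value 163
- 3×C + 3×E: mass 30, value 159
Best: 163 sci.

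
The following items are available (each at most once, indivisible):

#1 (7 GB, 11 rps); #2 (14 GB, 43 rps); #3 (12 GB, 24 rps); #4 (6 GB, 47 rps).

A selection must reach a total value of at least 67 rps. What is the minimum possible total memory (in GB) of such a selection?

18

Subsets with value ≥ 67, sorted by total memory:
- #3+#4: memory 18, value 71
- #2+#4: memory 20, value 90
- #1+#3+#4: memory 25, value 82
Minimum memory: 18 GB.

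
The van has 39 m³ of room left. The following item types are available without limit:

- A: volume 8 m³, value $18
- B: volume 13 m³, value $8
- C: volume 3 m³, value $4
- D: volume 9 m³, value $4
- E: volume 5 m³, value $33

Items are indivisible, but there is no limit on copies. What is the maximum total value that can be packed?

Best value-per-unit is E at 33/5; filling with it alone gives 7×33 = 231.
Optimal mix: 1×C + 7×E → volume 38, value 235.

$235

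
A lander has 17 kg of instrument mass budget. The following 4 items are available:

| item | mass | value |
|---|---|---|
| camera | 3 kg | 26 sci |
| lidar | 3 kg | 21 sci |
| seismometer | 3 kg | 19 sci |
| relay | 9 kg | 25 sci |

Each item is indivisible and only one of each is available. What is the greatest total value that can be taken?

This is a 0/1 knapsack; check combinations near the capacity.
- camera+lidar+relay: mass 3+3+9=15, value 26+21+25=72
- camera+seismometer+relay: mass 3+3+9=15, value 26+19+25=70
- camera+lidar+seismometer: mass 3+3+3=9, value 26+21+19=66
- lidar+seismometer+relay: mass 3+3+9=15, value 21+19+25=65
- camera+relay: mass 3+9=12, value 26+25=51
Best: 72 sci.

72 sci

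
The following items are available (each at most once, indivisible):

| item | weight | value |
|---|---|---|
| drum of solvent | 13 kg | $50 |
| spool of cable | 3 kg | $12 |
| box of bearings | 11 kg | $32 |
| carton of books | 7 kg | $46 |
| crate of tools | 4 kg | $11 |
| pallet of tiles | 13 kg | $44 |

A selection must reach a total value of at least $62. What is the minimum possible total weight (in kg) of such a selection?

14

Subsets with value ≥ 62, sorted by total weight:
- spool of cable+carton of books+crate of tools: weight 14, value 69
- drum of solvent+spool of cable: weight 16, value 62
- box of bearings+carton of books: weight 18, value 78
Minimum weight: 14 kg.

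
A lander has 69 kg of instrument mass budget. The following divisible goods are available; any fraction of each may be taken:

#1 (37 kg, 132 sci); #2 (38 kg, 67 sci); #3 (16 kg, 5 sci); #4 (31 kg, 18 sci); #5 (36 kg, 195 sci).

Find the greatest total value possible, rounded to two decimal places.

312.73

Take in order of value per unit:
- #5 (195/36 per unit): all 36 → value 195, running total 195.00
- #1 (132/37 per unit): 33 of 37 → value 33×132/37 = 117.7297, running total 312.73
Total 312.73.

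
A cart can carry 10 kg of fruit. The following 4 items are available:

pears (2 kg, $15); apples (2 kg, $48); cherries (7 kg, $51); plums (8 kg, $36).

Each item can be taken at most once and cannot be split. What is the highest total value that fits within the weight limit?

This is a 0/1 knapsack; check combinations near the capacity.
- apples+cherries: weight 2+7=9, value 48+51=99
- apples+plums: weight 2+8=10, value 48+36=84
- pears+cherries: weight 2+7=9, value 15+51=66
- pears+apples: weight 2+2=4, value 15+48=63
Best: $99.

$99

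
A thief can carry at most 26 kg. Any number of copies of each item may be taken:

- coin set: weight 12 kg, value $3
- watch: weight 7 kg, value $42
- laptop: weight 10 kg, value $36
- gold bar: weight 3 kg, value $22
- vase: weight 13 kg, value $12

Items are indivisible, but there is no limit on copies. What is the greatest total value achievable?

Best value-per-unit is gold bar at 22/3, and filling with it alone uses weight 8×3=24. No mix of the others beats 8×22 = 176.

$176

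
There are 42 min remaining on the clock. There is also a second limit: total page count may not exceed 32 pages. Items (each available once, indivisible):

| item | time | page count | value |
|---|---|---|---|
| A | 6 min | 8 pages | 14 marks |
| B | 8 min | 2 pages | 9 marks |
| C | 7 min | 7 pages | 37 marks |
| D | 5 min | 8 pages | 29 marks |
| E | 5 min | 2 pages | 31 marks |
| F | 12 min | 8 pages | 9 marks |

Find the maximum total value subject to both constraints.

Feasible sets respecting both limits:
- A+B+C+D+E: time 31, page count 27, value 120
- B+C+D+E+F: time 37, page count 27, value 115
- A+C+D+E: time 23, page count 25, value 111
Best: 120 marks.

120 marks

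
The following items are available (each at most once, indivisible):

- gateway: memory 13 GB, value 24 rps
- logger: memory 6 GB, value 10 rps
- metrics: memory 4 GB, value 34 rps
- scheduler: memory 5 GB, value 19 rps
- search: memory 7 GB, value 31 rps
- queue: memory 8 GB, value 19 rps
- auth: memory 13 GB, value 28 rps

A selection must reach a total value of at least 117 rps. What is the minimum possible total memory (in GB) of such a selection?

Subsets with value ≥ 117, sorted by total memory:
- logger+metrics+scheduler+search+auth: memory 35, value 122
- gateway+logger+metrics+scheduler+search: memory 35, value 118
- metrics+scheduler+search+queue+auth: memory 37, value 131
Minimum memory: 35 GB.

35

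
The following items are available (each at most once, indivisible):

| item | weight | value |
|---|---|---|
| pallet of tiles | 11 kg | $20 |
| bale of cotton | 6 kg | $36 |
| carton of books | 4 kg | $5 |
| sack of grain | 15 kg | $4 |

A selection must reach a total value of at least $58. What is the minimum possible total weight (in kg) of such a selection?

21

Subsets with value ≥ 58, sorted by total weight:
- pallet of tiles+bale of cotton+carton of books: weight 21, value 61
- pallet of tiles+bale of cotton+sack of grain: weight 32, value 60
Minimum weight: 21 kg.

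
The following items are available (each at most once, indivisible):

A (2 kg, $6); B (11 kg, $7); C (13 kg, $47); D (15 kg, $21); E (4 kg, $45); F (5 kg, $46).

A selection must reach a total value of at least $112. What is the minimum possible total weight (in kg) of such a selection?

22

Subsets with value ≥ 112, sorted by total weight:
- C+E+F: weight 22, value 138
- A+C+E+F: weight 24, value 144
Minimum weight: 22 kg.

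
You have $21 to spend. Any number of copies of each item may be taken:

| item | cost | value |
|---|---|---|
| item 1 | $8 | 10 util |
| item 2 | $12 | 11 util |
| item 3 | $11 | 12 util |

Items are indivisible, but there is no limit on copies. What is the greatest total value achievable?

Best value-per-unit is item 1 at 10/8; filling with it alone gives 2×10 = 20.
Optimal mix: 1×item 1 + 1×item 3 → cost 19, value 22.

22 util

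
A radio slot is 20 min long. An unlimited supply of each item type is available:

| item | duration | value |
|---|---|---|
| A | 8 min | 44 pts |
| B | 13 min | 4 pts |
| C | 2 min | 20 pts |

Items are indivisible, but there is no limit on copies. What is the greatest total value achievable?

Best value-per-unit is C at 20/2, and filling with it alone uses duration 10×2=20. No mix of the others beats 10×20 = 200.

200 pts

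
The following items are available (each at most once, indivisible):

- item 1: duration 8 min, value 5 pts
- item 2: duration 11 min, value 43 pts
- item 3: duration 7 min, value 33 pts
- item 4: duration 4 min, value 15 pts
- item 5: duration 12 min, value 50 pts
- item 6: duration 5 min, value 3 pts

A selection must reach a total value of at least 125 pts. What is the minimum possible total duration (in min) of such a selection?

30

Subsets with value ≥ 125, sorted by total duration:
- item 2+item 3+item 5: duration 30, value 126
- item 2+item 3+item 4+item 5: duration 34, value 141
Minimum duration: 30 min.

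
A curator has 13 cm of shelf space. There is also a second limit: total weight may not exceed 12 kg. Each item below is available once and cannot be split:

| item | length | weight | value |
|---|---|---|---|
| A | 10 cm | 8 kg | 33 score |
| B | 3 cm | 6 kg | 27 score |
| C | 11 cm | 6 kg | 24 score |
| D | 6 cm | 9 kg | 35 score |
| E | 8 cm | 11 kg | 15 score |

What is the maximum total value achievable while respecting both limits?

35 score

Feasible sets respecting both limits:
- D: length 6, weight 9, value 35
- A: length 10, weight 8, value 33
- B: length 3, weight 6, value 27
- C: length 11, weight 6, value 24
Best: 35 score.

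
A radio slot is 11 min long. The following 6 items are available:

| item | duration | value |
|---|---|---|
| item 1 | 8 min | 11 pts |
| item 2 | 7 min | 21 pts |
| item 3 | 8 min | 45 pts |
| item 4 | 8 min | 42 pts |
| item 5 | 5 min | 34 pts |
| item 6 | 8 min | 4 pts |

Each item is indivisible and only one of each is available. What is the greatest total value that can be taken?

45 pts

Check high-value combinations within 11 min:
- item 3: duration 8, value 45
- item 4: duration 8, value 42
- item 5: duration 5, value 34
Best: 45 pts.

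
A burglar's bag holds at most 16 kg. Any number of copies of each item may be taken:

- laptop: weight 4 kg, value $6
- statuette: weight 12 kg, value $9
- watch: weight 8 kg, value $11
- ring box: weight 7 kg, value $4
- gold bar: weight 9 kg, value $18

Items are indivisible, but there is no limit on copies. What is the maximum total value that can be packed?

Best value-per-unit is gold bar at 18/9; filling with it alone gives 1×18 = 18.
Optimal mix: 4×laptop → weight 16, value 24.

$24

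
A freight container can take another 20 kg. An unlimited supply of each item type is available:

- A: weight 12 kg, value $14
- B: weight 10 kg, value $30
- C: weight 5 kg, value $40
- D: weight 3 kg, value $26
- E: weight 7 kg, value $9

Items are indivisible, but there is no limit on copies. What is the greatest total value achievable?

$170

Best value-per-unit is D at 26/3; filling with it alone gives 6×26 = 156.
Optimal mix: 1×C + 5×D → weight 20, value 170.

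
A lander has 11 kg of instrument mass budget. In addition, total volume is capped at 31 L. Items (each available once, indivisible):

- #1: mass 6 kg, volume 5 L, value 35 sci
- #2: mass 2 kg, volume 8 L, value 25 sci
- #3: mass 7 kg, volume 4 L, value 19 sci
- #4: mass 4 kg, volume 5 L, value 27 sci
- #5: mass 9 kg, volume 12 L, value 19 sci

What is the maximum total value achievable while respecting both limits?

62 sci

Feasible sets respecting both limits:
- #1+#4: mass 10, volume 10, value 62
- #1+#2: mass 8, volume 13, value 60
- #2+#4: mass 6, volume 13, value 52
Best: 62 sci.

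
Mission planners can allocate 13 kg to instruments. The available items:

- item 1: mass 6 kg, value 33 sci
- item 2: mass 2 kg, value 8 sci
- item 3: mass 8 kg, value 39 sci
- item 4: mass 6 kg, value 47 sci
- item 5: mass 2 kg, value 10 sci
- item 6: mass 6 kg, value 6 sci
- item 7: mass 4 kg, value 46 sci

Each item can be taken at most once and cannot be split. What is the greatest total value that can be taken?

103 sci

Check high-value combinations within 13 kg:
- item 4+item 5+item 7: mass 6+2+4=12, value 47+10+46=103
- item 2+item 4+item 7: mass 2+6+4=12, value 8+47+46=101
- item 4+item 7: mass 6+4=10, value 47+46=93
- item 1+item 5+item 7: mass 6+2+4=12, value 33+10+46=89
Best: 103 sci.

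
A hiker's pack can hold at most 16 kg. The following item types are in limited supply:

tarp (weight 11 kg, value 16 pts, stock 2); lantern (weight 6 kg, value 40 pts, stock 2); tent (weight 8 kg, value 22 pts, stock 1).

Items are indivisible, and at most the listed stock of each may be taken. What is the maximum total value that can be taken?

Best selections within weight 16 and stock limits:
- 2×lantern: weight 12, value 80
- 1×lantern + 1×tent: weight 14, value 62
- 1×lantern: weight 6, value 40
- 1×tent: weight 8, value 22
Best: 80 pts.

80 pts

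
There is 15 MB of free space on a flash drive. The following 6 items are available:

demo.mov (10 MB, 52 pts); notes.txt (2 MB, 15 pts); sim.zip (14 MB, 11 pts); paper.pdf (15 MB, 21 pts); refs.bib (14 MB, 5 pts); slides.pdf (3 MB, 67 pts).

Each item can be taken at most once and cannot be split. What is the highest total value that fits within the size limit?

134 pts

Check high-value combinations within 15 MB:
- demo.mov+notes.txt+slides.pdf: size 10+2+3=15, value 52+15+67=134
- demo.mov+slides.pdf: size 10+3=13, value 52+67=119
- notes.txt+slides.pdf: size 2+3=5, value 15+67=82
- slides.pdf: size 3, value 67
Best: 134 pts.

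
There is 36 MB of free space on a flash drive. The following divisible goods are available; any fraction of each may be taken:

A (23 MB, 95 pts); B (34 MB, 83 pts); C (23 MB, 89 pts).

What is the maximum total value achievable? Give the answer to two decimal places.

Take in order of value per unit:
- A (95/23 per unit): all 23 → value 95, running total 95.00
- C (89/23 per unit): 13 of 23 → value 13×89/23 = 50.3043, running total 145.30
Total 145.30.

145.30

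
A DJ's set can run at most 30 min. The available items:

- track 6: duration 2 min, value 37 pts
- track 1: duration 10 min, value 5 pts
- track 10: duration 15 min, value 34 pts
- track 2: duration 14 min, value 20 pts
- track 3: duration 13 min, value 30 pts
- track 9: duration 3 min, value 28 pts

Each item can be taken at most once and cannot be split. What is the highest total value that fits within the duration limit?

Check high-value combinations within 30 min:
- track 6+track 1+track 10+track 9: duration 2+10+15+3=30, value 37+5+34+28=104
- track 6+track 10+track 3: duration 2+15+13=30, value 37+34+30=101
- track 6+track 1+track 3+track 9: duration 2+10+13+3=28, value 37+5+30+28=100
- track 6+track 10+track 9: duration 2+15+3=20, value 37+34+28=99
Best: 104 pts.

104 pts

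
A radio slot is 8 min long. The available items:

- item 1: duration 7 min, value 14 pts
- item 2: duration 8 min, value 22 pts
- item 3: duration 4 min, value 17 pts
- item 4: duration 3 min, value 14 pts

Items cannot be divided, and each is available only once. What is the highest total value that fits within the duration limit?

31 pts

Check high-value combinations within 8 min:
- item 3+item 4: duration 4+3=7, value 17+14=31
- item 2: duration 8, value 22
- item 3: duration 4, value 17
- item 4: duration 3, value 14
Best: 31 pts.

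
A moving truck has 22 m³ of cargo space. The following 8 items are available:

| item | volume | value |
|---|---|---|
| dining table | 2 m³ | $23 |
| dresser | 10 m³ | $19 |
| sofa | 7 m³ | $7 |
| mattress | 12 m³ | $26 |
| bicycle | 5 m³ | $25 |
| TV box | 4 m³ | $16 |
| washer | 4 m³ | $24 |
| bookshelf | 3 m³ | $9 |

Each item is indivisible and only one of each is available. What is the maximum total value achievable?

This is a 0/1 knapsack; check combinations near the capacity.
- dining table+bicycle+TV box+washer+bookshelf: volume 2+5+4+4+3=18, value 23+25+16+24+9=97
- dining table+sofa+bicycle+TV box+washer: volume 2+7+5+4+4=22, value 23+7+25+16+24=95
- dining table+dresser+bicycle+washer: volume 2+10+5+4=21, value 23+19+25+24=91
- dining table+mattress+TV box+washer: volume 2+12+4+4=22, value 23+26+16+24=89
- dining table+bicycle+TV box+washer: volume 2+5+4+4=15, value 23+25+16+24=88
Best: $97.

$97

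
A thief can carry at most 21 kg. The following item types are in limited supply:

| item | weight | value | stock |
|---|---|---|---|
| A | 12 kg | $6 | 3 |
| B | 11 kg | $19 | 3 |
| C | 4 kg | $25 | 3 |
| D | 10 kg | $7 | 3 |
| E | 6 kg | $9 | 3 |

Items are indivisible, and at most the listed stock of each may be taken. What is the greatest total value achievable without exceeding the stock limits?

$84

Best selections within weight 21 and stock limits:
- 3×C + 1×E: weight 18, value 84
- 3×C: weight 12, value 75
- 1×B + 2×C: weight 19, value 69
Best: $84.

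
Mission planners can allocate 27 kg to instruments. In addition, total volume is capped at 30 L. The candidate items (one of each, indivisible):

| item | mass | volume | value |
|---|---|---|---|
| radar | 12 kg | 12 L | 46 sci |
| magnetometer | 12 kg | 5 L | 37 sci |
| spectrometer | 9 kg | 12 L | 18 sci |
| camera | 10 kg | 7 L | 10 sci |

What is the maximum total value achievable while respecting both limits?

83 sci

Feasible sets respecting both limits:
- radar+magnetometer: mass 24, volume 17, value 83
- radar+spectrometer: mass 21, volume 24, value 64
- radar+camera: mass 22, volume 19, value 56
- magnetometer+spectrometer: mass 21, volume 17, value 55
Best: 83 sci.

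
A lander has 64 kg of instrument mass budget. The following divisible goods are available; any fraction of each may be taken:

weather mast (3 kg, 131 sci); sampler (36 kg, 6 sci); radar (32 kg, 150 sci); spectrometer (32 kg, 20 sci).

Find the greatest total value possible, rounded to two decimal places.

299.13

Take in order of value per unit:
- weather mast (131/3 per unit): all 3 → value 131, running total 131.00
- radar (150/32 per unit): all 32 → value 150, running total 281.00
- spectrometer (20/32 per unit): 29 of 32 → value 29×20/32 = 18.1250, running total 299.13
Total 299.13.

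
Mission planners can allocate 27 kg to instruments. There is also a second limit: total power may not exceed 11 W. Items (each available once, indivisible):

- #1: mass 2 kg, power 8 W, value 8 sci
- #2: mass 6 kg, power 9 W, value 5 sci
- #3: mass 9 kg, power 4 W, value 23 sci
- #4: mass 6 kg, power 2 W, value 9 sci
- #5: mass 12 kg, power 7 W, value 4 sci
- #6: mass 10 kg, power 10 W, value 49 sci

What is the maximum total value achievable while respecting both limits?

Feasible sets respecting both limits:
- #6: mass 10, power 10, value 49
- #3+#4: mass 15, power 6, value 32
- #3+#5: mass 21, power 11, value 27
- #3: mass 9, power 4, value 23
Best: 49 sci.

49 sci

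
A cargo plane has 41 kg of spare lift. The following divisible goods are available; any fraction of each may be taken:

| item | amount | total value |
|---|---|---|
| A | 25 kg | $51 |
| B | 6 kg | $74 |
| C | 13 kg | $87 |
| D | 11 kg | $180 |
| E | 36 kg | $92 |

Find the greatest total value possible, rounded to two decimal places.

Take in order of value per unit:
- D (180/11 per unit): all 11 → value 180, running total 180.00
- B (74/6 per unit): all 6 → value 74, running total 254.00
- C (87/13 per unit): all 13 → value 87, running total 341.00
- E (92/36 per unit): 11 of 36 → value 11×92/36 = 28.1111, running total 369.11
Total 369.11.

369.11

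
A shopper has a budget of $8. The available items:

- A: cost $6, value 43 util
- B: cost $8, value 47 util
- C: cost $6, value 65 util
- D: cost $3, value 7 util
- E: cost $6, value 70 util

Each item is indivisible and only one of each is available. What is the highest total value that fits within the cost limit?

Check high-value combinations within $8:
- E: cost 6, value 70
- C: cost 6, value 65
- B: cost 8, value 47
- A: cost 6, value 43
- D: cost 3, value 7
Best: 70 util.

70 util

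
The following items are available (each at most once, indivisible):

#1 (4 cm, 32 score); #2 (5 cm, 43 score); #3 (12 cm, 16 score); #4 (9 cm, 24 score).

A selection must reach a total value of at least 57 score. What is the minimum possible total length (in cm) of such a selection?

Subsets with value ≥ 57, sorted by total length:
- #1+#2: length 9, value 75
- #2+#4: length 14, value 67
- #2+#3: length 17, value 59
Minimum length: 9 cm.

9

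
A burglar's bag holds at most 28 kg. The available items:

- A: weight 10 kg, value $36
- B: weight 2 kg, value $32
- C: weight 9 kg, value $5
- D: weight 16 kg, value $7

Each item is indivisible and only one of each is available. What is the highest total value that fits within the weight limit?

Check high-value combinations within 28 kg:
- A+B+D: weight 10+2+16=28, value 36+32+7=75
- A+B+C: weight 10+2+9=21, value 36+32+5=73
- A+B: weight 10+2=12, value 36+32=68
- B+C+D: weight 2+9+16=27, value 32+5+7=44
- A+D: weight 10+16=26, value 36+7=43
Best: $75.

$75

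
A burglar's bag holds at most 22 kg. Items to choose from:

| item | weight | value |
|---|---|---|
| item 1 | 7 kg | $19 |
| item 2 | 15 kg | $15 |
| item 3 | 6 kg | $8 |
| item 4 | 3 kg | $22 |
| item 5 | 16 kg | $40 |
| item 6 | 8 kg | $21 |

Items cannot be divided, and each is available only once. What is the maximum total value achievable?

$62

This is a 0/1 knapsack; check combinations near the capacity.
- item 1+item 4+item 6: weight 7+3+8=18, value 19+22+21=62
- item 4+item 5: weight 3+16=19, value 22+40=62
- item 3+item 4+item 6: weight 6+3+8=17, value 8+22+21=51
- item 1+item 3+item 4: weight 7+6+3=16, value 19+8+22=49
- item 1+item 3+item 6: weight 7+6+8=21, value 19+8+21=48
Best: $62.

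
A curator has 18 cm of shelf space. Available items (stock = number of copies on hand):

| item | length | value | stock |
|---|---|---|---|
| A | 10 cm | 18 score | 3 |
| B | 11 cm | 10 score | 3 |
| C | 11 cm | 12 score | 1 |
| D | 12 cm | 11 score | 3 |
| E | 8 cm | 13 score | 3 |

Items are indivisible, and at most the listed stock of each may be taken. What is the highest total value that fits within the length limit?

31 score

Best selections within length 18 and stock limits:
- 1×A + 1×E: length 18, value 31
- 2×E: length 16, value 26
Best: 31 score.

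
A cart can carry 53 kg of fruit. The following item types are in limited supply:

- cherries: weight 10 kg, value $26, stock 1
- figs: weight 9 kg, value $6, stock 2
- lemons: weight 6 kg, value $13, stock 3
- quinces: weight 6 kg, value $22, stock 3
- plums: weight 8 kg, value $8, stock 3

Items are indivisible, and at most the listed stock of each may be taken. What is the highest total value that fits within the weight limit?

$131

Top feasible selections:
- 1×cherries + 3×lemons + 3×quinces: weight 46, value 131
- 1×cherries + 2×lemons + 3×quinces + 1×plums: weight 48, value 126
- 1×cherries + 1×figs + 2×lemons + 3×quinces: weight 49, value 124
- 1×cherries + 1×lemons + 3×quinces + 2×plums: weight 50, value 121
Best: $131.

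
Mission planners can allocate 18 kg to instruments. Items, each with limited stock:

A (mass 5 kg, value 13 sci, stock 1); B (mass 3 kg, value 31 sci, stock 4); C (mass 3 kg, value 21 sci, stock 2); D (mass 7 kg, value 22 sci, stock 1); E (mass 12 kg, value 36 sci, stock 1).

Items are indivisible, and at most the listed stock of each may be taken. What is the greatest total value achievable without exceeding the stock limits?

166 sci

Best selections within mass 18 and stock limits:
- 4×B + 2×C: mass 18, value 166
- 4×B + 1×C: mass 15, value 145
Best: 166 sci.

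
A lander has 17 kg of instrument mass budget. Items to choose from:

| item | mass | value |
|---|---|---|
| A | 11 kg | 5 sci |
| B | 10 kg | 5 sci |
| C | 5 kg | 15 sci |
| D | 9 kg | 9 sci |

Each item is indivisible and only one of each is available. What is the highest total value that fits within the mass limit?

24 sci

Check high-value combinations within 17 kg:
- C+D: mass 5+9=14, value 15+9=24
- B+C: mass 10+5=15, value 5+15=20
- A+C: mass 11+5=16, value 5+15=20
- C: mass 5, value 15
- D: mass 9, value 9
Best: 24 sci.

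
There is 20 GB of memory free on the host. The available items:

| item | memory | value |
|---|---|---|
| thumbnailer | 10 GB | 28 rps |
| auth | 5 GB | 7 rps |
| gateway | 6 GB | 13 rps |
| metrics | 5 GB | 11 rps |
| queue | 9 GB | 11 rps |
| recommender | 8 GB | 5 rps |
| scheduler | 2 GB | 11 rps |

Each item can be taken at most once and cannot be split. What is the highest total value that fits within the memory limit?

Check high-value combinations within 20 GB:
- thumbnailer+gateway+scheduler: memory 10+6+2=18, value 28+13+11=52
- thumbnailer+metrics+scheduler: memory 10+5+2=17, value 28+11+11=50
- thumbnailer+auth+scheduler: memory 10+5+2=17, value 28+7+11=46
- thumbnailer+auth+metrics: memory 10+5+5=20, value 28+7+11=46
Best: 52 rps.

52 rps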